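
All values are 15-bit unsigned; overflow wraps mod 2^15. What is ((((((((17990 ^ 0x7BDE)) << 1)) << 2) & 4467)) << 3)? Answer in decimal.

512

17990 = 100011001000110
0x7BDE = 111101111011110
→ ^ → 011110110011000 = 15768
→ << 1 (mod 2^15) → 111101100110000 = 31536
→ << 2 (mod 2^15) → 110110011000000 = 27840
4467 = 001000101110011
→ & → 000000001000000 = 64
→ << 3 (mod 2^15) → 000001000000000 = 512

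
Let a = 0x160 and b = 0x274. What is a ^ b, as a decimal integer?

788

0x160 = 0101100000
0x274 = 1001110100
XOR → 1100010100 = 788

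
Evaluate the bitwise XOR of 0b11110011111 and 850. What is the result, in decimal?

1229

a = 11110011111
850 = 01101010010
XOR → 10011001101 = 1229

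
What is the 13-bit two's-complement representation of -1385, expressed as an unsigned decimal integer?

1385 in 13 bits: 0010101101001
Invert: 1101010010110
Add 1:  1101010010111 = 6807
(Check: 2^13 - 1385 = 8192 - 1385 = 6807.)

6807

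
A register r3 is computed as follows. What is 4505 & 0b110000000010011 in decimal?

17

4505 = 001000110011001
b = 110000000010011
AND → 000000000010001 = 17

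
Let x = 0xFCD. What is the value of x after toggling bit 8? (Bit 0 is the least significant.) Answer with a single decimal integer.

3789

x = 00111111001101
bit 8 is currently 1; toggle it via x ^ (1 << 8) = x ^ 256
→ 00111011001101 = 3789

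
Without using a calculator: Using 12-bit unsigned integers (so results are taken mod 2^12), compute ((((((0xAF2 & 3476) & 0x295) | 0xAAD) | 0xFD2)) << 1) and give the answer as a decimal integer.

4094

0xAF2 = 101011110010
3476 = 110110010100
→ & → 100010010000 = 2192
0x295 = 001010010101
→ & → 000010010000 = 144
0xAAD = 101010101101
→ | → 101010111101 = 2749
0xFD2 = 111111010010
→ | → 111111111111 = 4095
→ << 1 (mod 2^12) → 111111111110 = 4094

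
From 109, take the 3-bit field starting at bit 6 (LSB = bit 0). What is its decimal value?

v = 001101101
Shift right by 6: 001
Mask low 3 bits: 001 = 1

1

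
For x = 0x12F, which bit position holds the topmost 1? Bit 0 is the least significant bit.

0x12F = 100101111
The topmost 1 is at position 8 (since 2^8 = 256 ≤ 303 < 512).

8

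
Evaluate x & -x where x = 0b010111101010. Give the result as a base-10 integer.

2

x = 10111101010 = 1514
-x (two's complement) = …01000010110
AND   = 00000000010 = 2
(x & -x isolates the lowest set bit of x.)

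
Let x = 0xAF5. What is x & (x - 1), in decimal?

2804

x = 101011110101 = 2805
x - 1 = 101011110100
AND   = 101011110100 = 2804
(x & (x - 1) clears the lowest set bit of x.)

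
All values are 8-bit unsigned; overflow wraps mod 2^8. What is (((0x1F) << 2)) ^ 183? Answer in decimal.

0x1F = 00011111
→ << 2 (mod 2^8) → 01111100 = 124
183 = 10110111
→ ^ → 11001011 = 203

203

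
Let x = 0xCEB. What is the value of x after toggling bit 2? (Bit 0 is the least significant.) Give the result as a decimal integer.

x = 0110011101011
bit 2 is currently 0; toggle it via x ^ (1 << 2) = x ^ 4
→ 0110011101111 = 3311

3311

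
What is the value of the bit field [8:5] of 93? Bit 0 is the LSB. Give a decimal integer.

v = 0001011101
Shift right by 5: 00010
Mask low 4 bits: 0010 = 2

2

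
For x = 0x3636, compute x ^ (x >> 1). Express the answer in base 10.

11565

x = 11011000110110 = 13878
x>>1 = 01101100011011
XOR  = 10110100101101 = 11565
(x ^ (x >> 1) gives the standard binary-reflected Gray code of x.)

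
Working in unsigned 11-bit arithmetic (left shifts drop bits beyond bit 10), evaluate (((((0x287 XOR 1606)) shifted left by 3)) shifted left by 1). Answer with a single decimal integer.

0x287 = 01010000111
1606 = 11001000110
→ XOR → 10011000001 = 1217
→ shifted left by 3 (mod 2^11) → 11000001000 = 1544
→ shifted left by 1 (mod 2^11) → 10000010000 = 1040

1040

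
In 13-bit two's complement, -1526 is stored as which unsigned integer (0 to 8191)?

1526 in 13 bits: 0010111110110
Invert: 1101000001001
Add 1:  1101000001010 = 6666
(Check: 2^13 - 1526 = 8192 - 1526 = 6666.)

6666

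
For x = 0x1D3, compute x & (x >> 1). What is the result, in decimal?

x = 111010011 = 467
x>>1 = 011101001
AND  = 011000001 = 193
(x & (x >> 1) has a 1 wherever x has two consecutive 1 bits.)

193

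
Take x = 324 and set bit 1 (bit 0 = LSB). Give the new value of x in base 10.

326

x = 0101000100
bit 1 is currently 0; set it via x | (1 << 1) = x | 2
→ 0101000110 = 326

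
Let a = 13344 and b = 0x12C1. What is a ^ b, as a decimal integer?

9953

13344 = 11010000100000
0x12C1 = 01001011000001
XOR → 10011011100001 = 9953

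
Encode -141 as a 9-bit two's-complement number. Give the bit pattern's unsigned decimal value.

371

141 in 9 bits: 010001101
Invert: 101110010
Add 1:  101110011 = 371
(Check: 2^9 - 141 = 512 - 141 = 371.)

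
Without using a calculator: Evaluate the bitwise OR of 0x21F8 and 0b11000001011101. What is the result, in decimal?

0x21F8 = 10000111111000
b = 11000001011101
 OR → 11000111111101 = 12797

12797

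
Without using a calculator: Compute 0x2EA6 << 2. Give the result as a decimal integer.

47768

0x2EA6 = 0010111010100110
shift left by 2 → 1011101010011000 = 47768
(equivalently, 11942 × 2^2 = 11942 × 4)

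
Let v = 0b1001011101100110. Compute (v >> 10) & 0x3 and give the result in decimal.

1

v = 1001011101100110
Shift right by 10: 100101
Mask low 2 bits: 01 = 1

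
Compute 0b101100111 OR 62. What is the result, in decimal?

383

a = 101100111
62 = 000111110
 OR → 101111111 = 383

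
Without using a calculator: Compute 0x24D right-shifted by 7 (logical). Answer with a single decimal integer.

4

0x24D = 1001001101
shift right by 7 → 0000000100 = 4
(equivalently, floor(589 / 128))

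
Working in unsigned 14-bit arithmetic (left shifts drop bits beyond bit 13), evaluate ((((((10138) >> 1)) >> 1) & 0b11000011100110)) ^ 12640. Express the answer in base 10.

12678

10138 = 10011110011010
→ >> 1 → 01001111001101 = 5069
→ >> 1 → 00100111100110 = 2534
0b11000011100110 = 11000011100110
→ & → 00000011100110 = 230
12640 = 11000101100000
→ ^ → 11000110000110 = 12678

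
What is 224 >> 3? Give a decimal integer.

224 = 11100000
shift right by 3 → 00011100 = 28
(equivalently, floor(224 / 8))

28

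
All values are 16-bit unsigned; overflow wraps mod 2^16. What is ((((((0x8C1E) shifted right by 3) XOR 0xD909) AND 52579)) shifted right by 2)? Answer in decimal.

12800

0x8C1E = 1000110000011110
→ shifted right by 3 → 0001000110000011 = 4483
0xD909 = 1101100100001001
→ XOR → 1100100010001010 = 51338
52579 = 1100110101100011
→ AND → 1100100000000010 = 51202
→ shifted right by 2 → 0011001000000000 = 12800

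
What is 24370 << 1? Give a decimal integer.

24370 = 0101111100110010
shift left by 1 → 1011111001100100 = 48740
(equivalently, 24370 × 2^1 = 24370 × 2)

48740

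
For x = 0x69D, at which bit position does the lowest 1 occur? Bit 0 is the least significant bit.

0x69D = 11010011101
Trailing zeros: 0, so the lowest set bit is bit 0 (value 1).

0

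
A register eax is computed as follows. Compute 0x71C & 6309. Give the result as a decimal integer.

0x71C = 0011100011100
6309 = 1100010100101
AND → 0000000000100 = 4

4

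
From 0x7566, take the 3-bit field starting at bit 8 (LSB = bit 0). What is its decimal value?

v = 111010101100110
Shift right by 8: 1110101
Mask low 3 bits: 101 = 5

5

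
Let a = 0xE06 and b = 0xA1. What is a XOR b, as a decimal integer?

0xE06 = 111000000110
0xA1 = 000010100001
XOR → 111010100111 = 3751

3751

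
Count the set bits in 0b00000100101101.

n = 100101101
Count the 1s: 1 + 1 + 1 + 1 + 1 = 5

5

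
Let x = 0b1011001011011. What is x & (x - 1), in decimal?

5722

x = 1011001011011 = 5723
x - 1 = 1011001011010
AND   = 1011001011010 = 5722
(x & (x - 1) clears the lowest set bit of x.)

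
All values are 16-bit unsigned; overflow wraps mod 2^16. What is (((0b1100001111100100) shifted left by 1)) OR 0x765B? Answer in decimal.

63451

0b1100001111100100 = 1100001111100100
→ shifted left by 1 (mod 2^16) → 1000011111001000 = 34760
0x765B = 0111011001011011
→ OR → 1111011111011011 = 63451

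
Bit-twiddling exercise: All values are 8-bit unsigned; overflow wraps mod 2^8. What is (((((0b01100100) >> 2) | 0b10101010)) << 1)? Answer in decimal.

0b01100100 = 01100100
→ >> 2 → 00011001 = 25
0b10101010 = 10101010
→ | → 10111011 = 187
→ << 1 (mod 2^8) → 01110110 = 118

118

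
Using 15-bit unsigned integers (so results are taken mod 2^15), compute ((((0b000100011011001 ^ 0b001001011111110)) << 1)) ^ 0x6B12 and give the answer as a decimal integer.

24412

0b000100011011001 = 000100011011001
0b001001011111110 = 001001011111110
→ ^ → 001101000100111 = 6695
→ << 1 (mod 2^15) → 011010001001110 = 13390
0x6B12 = 110101100010010
→ ^ → 101111101011100 = 24412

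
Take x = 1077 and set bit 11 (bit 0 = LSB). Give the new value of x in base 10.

x = 0010000110101
bit 11 is currently 0; set it via x | (1 << 11) = x | 2048
→ 0110000110101 = 3125

3125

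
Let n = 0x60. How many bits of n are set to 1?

2

0x60 = 1100000
Count the 1s: 1 + 1 = 2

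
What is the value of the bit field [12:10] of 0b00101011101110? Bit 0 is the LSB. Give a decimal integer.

2

v = 00101011101110
Shift right by 10: 0010
Mask low 3 bits: 010 = 2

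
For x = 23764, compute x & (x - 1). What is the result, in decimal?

23760

x = 101110011010100 = 23764
x - 1 = 101110011010011
AND   = 101110011010000 = 23760
(x & (x - 1) clears the lowest set bit of x.)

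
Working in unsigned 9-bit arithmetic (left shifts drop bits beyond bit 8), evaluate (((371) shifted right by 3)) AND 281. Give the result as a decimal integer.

371 = 101110011
→ shifted right by 3 → 000101110 = 46
281 = 100011001
→ AND → 000001000 = 8

8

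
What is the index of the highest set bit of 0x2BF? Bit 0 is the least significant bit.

0x2BF = 1010111111
The topmost 1 is at position 9 (since 2^9 = 512 ≤ 703 < 1024).

9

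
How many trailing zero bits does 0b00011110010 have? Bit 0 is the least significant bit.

1

0b00011110010 = 11110010
Trailing zeros: 1, so the lowest set bit is bit 1 (value 2).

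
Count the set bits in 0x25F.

0x25F = 1001011111
Count the 1s: 1 + 1 + 1 + 1 + 1 + 1 + 1 = 7

7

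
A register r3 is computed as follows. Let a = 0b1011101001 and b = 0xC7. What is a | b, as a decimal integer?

a = 1011101001
0xC7 = 0011000111
 OR → 1011101111 = 751

751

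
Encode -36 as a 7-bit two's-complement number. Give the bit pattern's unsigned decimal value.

36 in 7 bits: 0100100
Invert: 1011011
Add 1:  1011100 = 92
(Check: 2^7 - 36 = 128 - 36 = 92.)

92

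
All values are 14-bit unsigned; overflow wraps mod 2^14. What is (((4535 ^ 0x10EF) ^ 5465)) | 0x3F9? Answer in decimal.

4535 = 01000110110111
0x10EF = 01000011101111
→ ^ → 00000101011000 = 344
5465 = 01010101011001
→ ^ → 01010000000001 = 5121
0x3F9 = 00001111111001
→ | → 01011111111001 = 6137

6137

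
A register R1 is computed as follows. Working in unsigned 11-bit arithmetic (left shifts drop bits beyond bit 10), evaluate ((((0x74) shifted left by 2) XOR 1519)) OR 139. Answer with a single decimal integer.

0x74 = 00001110100
→ shifted left by 2 (mod 2^11) → 00111010000 = 464
1519 = 10111101111
→ XOR → 10000111111 = 1087
139 = 00010001011
→ OR → 10010111111 = 1215

1215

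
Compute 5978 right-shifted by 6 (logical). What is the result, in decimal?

93

5978 = 1011101011010
shift right by 6 → 0000001011101 = 93
(equivalently, floor(5978 / 64))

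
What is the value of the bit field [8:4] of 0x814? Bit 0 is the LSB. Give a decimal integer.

1

v = 100000010100
Shift right by 4: 10000001
Mask low 5 bits: 00001 = 1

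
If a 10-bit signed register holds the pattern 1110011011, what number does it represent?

-101

pattern = 1110011011 (MSB is 1 ⇒ negative)
Invert: 0001100100, add 1 → 0001100101 = 101, so the value is -101.
(Equivalently: 923 - 2^10 = 923 - 1024 = -101.)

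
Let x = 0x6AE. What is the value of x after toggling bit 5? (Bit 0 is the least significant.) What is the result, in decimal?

x = 0011010101110
bit 5 is currently 1; toggle it via x ^ (1 << 5) = x ^ 32
→ 0011010001110 = 1678

1678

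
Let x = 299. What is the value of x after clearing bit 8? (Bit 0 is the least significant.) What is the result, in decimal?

43

x = 100101011
bit 8 is currently 1; clear it via x & ~(1 << 8) = x & ~256
→ 000101011 = 43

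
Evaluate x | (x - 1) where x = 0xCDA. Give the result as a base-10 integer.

3291

x = 110011011010 = 3290
x - 1 = 110011011001
OR    = 110011011011 = 3291
(x | (x - 1) sets all bits below the lowest set bit.)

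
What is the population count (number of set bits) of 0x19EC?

0x19EC = 1100111101100
Count the 1s: 1 + 1 + 1 + 1 + 1 + 1 + 1 + 1 = 8

8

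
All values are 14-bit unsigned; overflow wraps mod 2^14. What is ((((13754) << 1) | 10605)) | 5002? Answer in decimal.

15359

13754 = 11010110111010
→ << 1 (mod 2^14) → 10101101110100 = 11124
10605 = 10100101101101
→ | → 10101101111101 = 11133
5002 = 01001110001010
→ | → 11101111111111 = 15359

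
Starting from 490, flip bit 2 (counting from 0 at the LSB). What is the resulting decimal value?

x = 0111101010
bit 2 is currently 0; toggle it via x ^ (1 << 2) = x ^ 4
→ 0111101110 = 494

494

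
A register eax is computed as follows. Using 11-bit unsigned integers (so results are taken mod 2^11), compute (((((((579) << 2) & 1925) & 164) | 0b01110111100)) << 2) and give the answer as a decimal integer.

579 = 01001000011
→ << 2 (mod 2^11) → 00100001100 = 268
1925 = 11110000101
→ & → 00100000100 = 260
164 = 00010100100
→ & → 00000000100 = 4
0b01110111100 = 01110111100
→ | → 01110111100 = 956
→ << 2 (mod 2^11) → 11011110000 = 1776

1776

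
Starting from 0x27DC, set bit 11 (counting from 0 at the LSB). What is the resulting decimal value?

12252

x = 10011111011100
bit 11 is currently 0; set it via x | (1 << 11) = x | 2048
→ 10111111011100 = 12252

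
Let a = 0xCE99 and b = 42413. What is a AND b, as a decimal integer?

33929

0xCE99 = 1100111010011001
42413 = 1010010110101101
AND → 1000010010001001 = 33929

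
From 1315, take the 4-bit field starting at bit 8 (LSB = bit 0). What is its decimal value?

v = 0010100100011
Shift right by 8: 00101
Mask low 4 bits: 0101 = 5

5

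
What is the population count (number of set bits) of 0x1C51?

6

0x1C51 = 1110001010001
Count the 1s: 1 + 1 + 1 + 1 + 1 + 1 = 6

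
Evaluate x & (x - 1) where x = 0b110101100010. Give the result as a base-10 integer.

x = 110101100010 = 3426
x - 1 = 110101100001
AND   = 110101100000 = 3424
(x & (x - 1) clears the lowest set bit of x.)

3424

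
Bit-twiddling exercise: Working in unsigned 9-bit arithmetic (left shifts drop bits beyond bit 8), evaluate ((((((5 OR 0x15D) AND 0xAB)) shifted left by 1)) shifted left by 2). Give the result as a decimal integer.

5 = 000000101
0x15D = 101011101
→ OR → 101011101 = 349
0xAB = 010101011
→ AND → 000001001 = 9
→ shifted left by 1 (mod 2^9) → 000010010 = 18
→ shifted left by 2 (mod 2^9) → 001001000 = 72

72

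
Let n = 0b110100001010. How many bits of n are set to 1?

5

n = 110100001010
Count the 1s: 1 + 1 + 1 + 1 + 1 = 5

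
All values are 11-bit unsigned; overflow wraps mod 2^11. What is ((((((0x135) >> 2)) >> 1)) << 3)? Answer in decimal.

0x135 = 00100110101
→ >> 2 → 00001001101 = 77
→ >> 1 → 00000100110 = 38
→ << 3 (mod 2^11) → 00100110000 = 304

304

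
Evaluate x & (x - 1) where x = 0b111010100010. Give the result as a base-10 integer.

x = 111010100010 = 3746
x - 1 = 111010100001
AND   = 111010100000 = 3744
(x & (x - 1) clears the lowest set bit of x.)

3744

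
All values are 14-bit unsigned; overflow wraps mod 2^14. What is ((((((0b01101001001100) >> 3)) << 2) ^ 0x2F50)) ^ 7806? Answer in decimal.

0b01101001001100 = 01101001001100
→ >> 3 → 00001101001001 = 841
→ << 2 (mod 2^14) → 00110100100100 = 3364
0x2F50 = 10111101010000
→ ^ → 10001001110100 = 8820
7806 = 01111001111110
→ ^ → 11110000001010 = 15370

15370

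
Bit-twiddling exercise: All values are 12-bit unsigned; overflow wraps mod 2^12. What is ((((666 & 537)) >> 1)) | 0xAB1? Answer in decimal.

666 = 001010011010
537 = 001000011001
→ & → 001000011000 = 536
→ >> 1 → 000100001100 = 268
0xAB1 = 101010110001
→ | → 101110111101 = 3005

3005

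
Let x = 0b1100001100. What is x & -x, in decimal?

4

x = 1100001100 = 780
-x (two's complement) = …0011110100
AND   = 0000000100 = 4
(x & -x isolates the lowest set bit of x.)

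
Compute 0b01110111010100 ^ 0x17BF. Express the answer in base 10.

2667

a = 1110111010100
0x17BF = 1011110111111
XOR → 0101001101011 = 2667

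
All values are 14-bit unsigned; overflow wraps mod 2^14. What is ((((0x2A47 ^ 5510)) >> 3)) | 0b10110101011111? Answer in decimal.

0x2A47 = 10101001000111
5510 = 01010110000110
→ ^ → 11111111000001 = 16321
→ >> 3 → 00011111111000 = 2040
0b10110101011111 = 10110101011111
→ | → 10111111111111 = 12287

12287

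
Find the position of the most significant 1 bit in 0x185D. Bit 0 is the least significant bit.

12

0x185D = 1100001011101
The topmost 1 is at position 12 (since 2^12 = 4096 ≤ 6237 < 8192).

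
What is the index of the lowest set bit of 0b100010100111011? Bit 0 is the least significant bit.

0

0b100010100111011 = 100010100111011
Trailing zeros: 0, so the lowest set bit is bit 0 (value 1).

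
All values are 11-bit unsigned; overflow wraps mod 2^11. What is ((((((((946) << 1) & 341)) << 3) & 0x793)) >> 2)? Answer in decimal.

946 = 01110110010
→ << 1 (mod 2^11) → 11101100100 = 1892
341 = 00101010101
→ & → 00101000100 = 324
→ << 3 (mod 2^11) → 01000100000 = 544
0x793 = 11110010011
→ & → 01000000000 = 512
→ >> 2 → 00010000000 = 128

128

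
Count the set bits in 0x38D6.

8

0x38D6 = 11100011010110
Count the 1s: 1 + 1 + 1 + 1 + 1 + 1 + 1 + 1 = 8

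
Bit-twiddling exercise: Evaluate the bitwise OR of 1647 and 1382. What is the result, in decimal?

1647 = 11001101111
1382 = 10101100110
 OR → 11101101111 = 1903

1903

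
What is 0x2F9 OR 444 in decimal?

0x2F9 = 1011111001
444 = 0110111100
 OR → 1111111101 = 1021

1021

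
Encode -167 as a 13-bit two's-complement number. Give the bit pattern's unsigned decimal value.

8025

167 in 13 bits: 0000010100111
Invert: 1111101011000
Add 1:  1111101011001 = 8025
(Check: 2^13 - 167 = 8192 - 167 = 8025.)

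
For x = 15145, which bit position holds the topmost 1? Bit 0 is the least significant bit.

15145 = 11101100101001
The topmost 1 is at position 13 (since 2^13 = 8192 ≤ 15145 < 16384).

13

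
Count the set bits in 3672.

3672 = 111001011000
Count the 1s: 1 + 1 + 1 + 1 + 1 + 1 = 6

6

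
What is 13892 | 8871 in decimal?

13892 = 11011001000100
8871 = 10001010100111
 OR → 11011011100111 = 14055

14055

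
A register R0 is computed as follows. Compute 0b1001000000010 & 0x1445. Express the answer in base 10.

4096

a = 1001000000010
0x1445 = 1010001000101
AND → 1000000000000 = 4096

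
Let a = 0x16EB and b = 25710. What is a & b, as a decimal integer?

0x16EB = 001011011101011
25710 = 110010001101110
AND → 000010001101010 = 1130

1130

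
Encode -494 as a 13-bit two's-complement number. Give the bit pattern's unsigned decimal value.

7698

494 in 13 bits: 0000111101110
Invert: 1111000010001
Add 1:  1111000010010 = 7698
(Check: 2^13 - 494 = 8192 - 494 = 7698.)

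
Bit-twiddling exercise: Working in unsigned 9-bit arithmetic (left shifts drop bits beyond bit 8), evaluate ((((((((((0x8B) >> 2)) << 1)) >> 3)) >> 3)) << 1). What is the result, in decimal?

0x8B = 010001011
→ >> 2 → 000100010 = 34
→ << 1 (mod 2^9) → 001000100 = 68
→ >> 3 → 000001000 = 8
→ >> 3 → 000000001 = 1
→ << 1 (mod 2^9) → 000000010 = 2

2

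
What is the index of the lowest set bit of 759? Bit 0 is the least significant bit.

759 = 1011110111
Trailing zeros: 0, so the lowest set bit is bit 0 (value 1).

0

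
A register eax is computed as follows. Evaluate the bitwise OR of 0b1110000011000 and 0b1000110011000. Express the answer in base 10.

a = 1110000011000
b = 1000110011000
 OR → 1110110011000 = 7576

7576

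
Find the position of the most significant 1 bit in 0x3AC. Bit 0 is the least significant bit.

0x3AC = 1110101100
The topmost 1 is at position 9 (since 2^9 = 512 ≤ 940 < 1024).

9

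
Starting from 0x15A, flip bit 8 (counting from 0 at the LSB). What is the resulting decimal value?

x = 00101011010
bit 8 is currently 1; toggle it via x ^ (1 << 8) = x ^ 256
→ 00001011010 = 90

90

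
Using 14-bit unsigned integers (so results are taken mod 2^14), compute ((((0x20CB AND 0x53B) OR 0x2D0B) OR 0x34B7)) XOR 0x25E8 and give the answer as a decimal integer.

0x20CB = 10000011001011
0x53B = 00010100111011
→ AND → 00000000001011 = 11
0x2D0B = 10110100001011
→ OR → 10110100001011 = 11531
0x34B7 = 11010010110111
→ OR → 11110110111111 = 15807
0x25E8 = 10010111101000
→ XOR → 01100001010111 = 6231

6231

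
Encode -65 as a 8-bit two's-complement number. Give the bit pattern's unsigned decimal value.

191

65 in 8 bits: 01000001
Invert: 10111110
Add 1:  10111111 = 191
(Check: 2^8 - 65 = 256 - 65 = 191.)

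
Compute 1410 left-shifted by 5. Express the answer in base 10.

1410 = 0000010110000010
shift left by 5 → 1011000001000000 = 45120
(equivalently, 1410 × 2^5 = 1410 × 32)

45120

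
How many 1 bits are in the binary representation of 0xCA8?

5

0xCA8 = 110010101000
Count the 1s: 1 + 1 + 1 + 1 + 1 = 5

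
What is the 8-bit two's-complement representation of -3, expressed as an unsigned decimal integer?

253

3 in 8 bits: 00000011
Invert: 11111100
Add 1:  11111101 = 253
(Check: 2^8 - 3 = 256 - 3 = 253.)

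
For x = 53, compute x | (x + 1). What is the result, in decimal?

55

x = 110101 = 53
x + 1 = 110110
OR    = 110111 = 55
(x | (x + 1) sets the lowest cleared bit.)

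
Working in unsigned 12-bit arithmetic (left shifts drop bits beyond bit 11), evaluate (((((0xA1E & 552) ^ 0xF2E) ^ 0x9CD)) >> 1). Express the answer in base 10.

629

0xA1E = 101000011110
552 = 001000101000
→ & → 001000001000 = 520
0xF2E = 111100101110
→ ^ → 110100100110 = 3366
0x9CD = 100111001101
→ ^ → 010011101011 = 1259
→ >> 1 → 001001110101 = 629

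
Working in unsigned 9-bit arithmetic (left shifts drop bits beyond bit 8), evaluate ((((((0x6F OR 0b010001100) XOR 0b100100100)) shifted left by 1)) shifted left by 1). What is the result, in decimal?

0x6F = 001101111
0b010001100 = 010001100
→ OR → 011101111 = 239
0b100100100 = 100100100
→ XOR → 111001011 = 459
→ shifted left by 1 (mod 2^9) → 110010110 = 406
→ shifted left by 1 (mod 2^9) → 100101100 = 300

300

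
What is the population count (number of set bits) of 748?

6

748 = 1011101100
Count the 1s: 1 + 1 + 1 + 1 + 1 + 1 = 6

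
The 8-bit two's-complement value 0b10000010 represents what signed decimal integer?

-126

pattern = 10000010 (MSB is 1 ⇒ negative)
Invert: 01111101, add 1 → 01111110 = 126, so the value is -126.
(Equivalently: 130 - 2^8 = 130 - 256 = -126.)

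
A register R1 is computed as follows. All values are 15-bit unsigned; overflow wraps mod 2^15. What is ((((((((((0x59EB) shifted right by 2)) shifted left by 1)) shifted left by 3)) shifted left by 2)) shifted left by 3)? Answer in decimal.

0x59EB = 101100111101011
→ shifted right by 2 → 001011001111010 = 5754
→ shifted left by 1 (mod 2^15) → 010110011110100 = 11508
→ shifted left by 3 (mod 2^15) → 110011110100000 = 26528
→ shifted left by 2 (mod 2^15) → 001111010000000 = 7808
→ shifted left by 3 (mod 2^15) → 111010000000000 = 29696

29696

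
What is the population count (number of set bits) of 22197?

22197 = 101011010110101
Count the 1s: 1 + 1 + 1 + 1 + 1 + 1 + 1 + 1 + 1 = 9

9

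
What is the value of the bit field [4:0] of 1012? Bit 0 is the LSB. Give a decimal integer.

20

v = 1111110100
Shift right by 0: 1111110100
Mask low 5 bits: 10100 = 20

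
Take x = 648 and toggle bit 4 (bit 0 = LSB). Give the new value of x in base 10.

664

x = 001010001000
bit 4 is currently 0; toggle it via x ^ (1 << 4) = x ^ 16
→ 001010011000 = 664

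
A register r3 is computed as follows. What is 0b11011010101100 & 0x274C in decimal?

9740

a = 11011010101100
0x274C = 10011101001100
AND → 10011000001100 = 9740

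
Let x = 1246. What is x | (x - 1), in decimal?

1247

x = 10011011110 = 1246
x - 1 = 10011011101
OR    = 10011011111 = 1247
(x | (x - 1) sets all bits below the lowest set bit.)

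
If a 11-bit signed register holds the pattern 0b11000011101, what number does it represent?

pattern = 11000011101 (MSB is 1 ⇒ negative)
Invert: 00111100010, add 1 → 00111100011 = 483, so the value is -483.
(Equivalently: 1565 - 2^11 = 1565 - 2048 = -483.)

-483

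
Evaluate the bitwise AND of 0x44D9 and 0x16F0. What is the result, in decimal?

0x44D9 = 100010011011001
0x16F0 = 001011011110000
AND → 000010011010000 = 1232

1232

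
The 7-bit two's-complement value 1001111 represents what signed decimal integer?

pattern = 1001111 (MSB is 1 ⇒ negative)
Invert: 0110000, add 1 → 0110001 = 49, so the value is -49.
(Equivalently: 79 - 2^7 = 79 - 128 = -49.)

-49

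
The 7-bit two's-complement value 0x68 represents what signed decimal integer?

pattern = 1101000 (MSB is 1 ⇒ negative)
Invert: 0010111, add 1 → 0011000 = 24, so the value is -24.
(Equivalently: 104 - 2^7 = 104 - 128 = -24.)

-24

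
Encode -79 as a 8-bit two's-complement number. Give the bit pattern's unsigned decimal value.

177

79 in 8 bits: 01001111
Invert: 10110000
Add 1:  10110001 = 177
(Check: 2^8 - 79 = 256 - 79 = 177.)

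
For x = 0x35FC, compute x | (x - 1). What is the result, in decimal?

x = 11010111111100 = 13820
x - 1 = 11010111111011
OR    = 11010111111111 = 13823
(x | (x - 1) sets all bits below the lowest set bit.)

13823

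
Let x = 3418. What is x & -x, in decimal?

x = 110101011010 = 3418
-x (two's complement) = …001010100110
AND   = 000000000010 = 2
(x & -x isolates the lowest set bit of x.)

2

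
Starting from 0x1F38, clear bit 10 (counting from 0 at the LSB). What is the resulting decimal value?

x = 1111100111000
bit 10 is currently 1; clear it via x & ~(1 << 10) = x & ~1024
→ 1101100111000 = 6968

6968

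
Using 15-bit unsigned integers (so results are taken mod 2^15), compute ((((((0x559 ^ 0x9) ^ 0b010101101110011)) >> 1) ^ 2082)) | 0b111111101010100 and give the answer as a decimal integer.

0x559 = 000010101011001
0x9 = 000000000001001
→ ^ → 000010101010000 = 1360
0b010101101110011 = 010101101110011
→ ^ → 010111000100011 = 11811
→ >> 1 → 001011100010001 = 5905
2082 = 000100000100010
→ ^ → 001111100110011 = 7987
0b111111101010100 = 111111101010100
→ | → 111111101110111 = 32631

32631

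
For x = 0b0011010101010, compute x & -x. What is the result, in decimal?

x = 11010101010 = 1706
-x (two's complement) = …00101010110
AND   = 00000000010 = 2
(x & -x isolates the lowest set bit of x.)

2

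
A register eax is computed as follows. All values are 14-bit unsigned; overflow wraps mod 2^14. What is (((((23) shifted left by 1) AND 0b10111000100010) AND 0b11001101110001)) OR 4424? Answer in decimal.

23 = 00000000010111
→ shifted left by 1 (mod 2^14) → 00000000101110 = 46
0b10111000100010 = 10111000100010
→ AND → 00000000100010 = 34
0b11001101110001 = 11001101110001
→ AND → 00000000100000 = 32
4424 = 01000101001000
→ OR → 01000101101000 = 4456

4456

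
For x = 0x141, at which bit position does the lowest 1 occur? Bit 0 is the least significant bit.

0

0x141 = 101000001
Trailing zeros: 0, so the lowest set bit is bit 0 (value 1).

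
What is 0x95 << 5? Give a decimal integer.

4768

0x95 = 0000010010101
shift left by 5 → 1001010100000 = 4768
(equivalently, 149 × 2^5 = 149 × 32)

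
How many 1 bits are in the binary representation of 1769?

7

1769 = 11011101001
Count the 1s: 1 + 1 + 1 + 1 + 1 + 1 + 1 = 7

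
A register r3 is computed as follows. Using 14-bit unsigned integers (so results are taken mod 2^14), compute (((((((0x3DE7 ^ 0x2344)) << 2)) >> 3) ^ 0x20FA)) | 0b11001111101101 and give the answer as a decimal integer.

14319

0x3DE7 = 11110111100111
0x2344 = 10001101000100
→ ^ → 01111010100011 = 7843
→ << 2 (mod 2^14) → 11101010001100 = 14988
→ >> 3 → 00011101010001 = 1873
0x20FA = 10000011111010
→ ^ → 10011110101011 = 10155
0b11001111101101 = 11001111101101
→ | → 11011111101111 = 14319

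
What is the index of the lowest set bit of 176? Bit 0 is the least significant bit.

176 = 10110000
Trailing zeros: 4, so the lowest set bit is bit 4 (value 16).

4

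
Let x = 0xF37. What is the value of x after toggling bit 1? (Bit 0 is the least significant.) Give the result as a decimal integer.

x = 0111100110111
bit 1 is currently 1; toggle it via x ^ (1 << 1) = x ^ 2
→ 0111100110101 = 3893

3893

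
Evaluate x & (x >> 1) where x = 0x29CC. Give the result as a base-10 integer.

x = 10100111001100 = 10700
x>>1 = 01010011100110
AND  = 00000011000100 = 196
(x & (x >> 1) has a 1 wherever x has two consecutive 1 bits.)

196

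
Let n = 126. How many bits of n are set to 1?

6

126 = 1111110
Count the 1s: 1 + 1 + 1 + 1 + 1 + 1 = 6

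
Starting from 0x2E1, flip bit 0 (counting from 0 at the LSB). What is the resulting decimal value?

x = 1011100001
bit 0 is currently 1; toggle it via x ^ (1 << 0) = x ^ 1
→ 1011100000 = 736

736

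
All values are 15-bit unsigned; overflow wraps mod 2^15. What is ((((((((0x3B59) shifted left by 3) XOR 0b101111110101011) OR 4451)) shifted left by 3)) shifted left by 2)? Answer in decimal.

0x3B59 = 011101101011001
→ shifted left by 3 (mod 2^15) → 101101011001000 = 23240
0b101111110101011 = 101111110101011
→ XOR → 000010101100011 = 1379
4451 = 001000101100011
→ OR → 001010101100011 = 5475
→ shifted left by 3 (mod 2^15) → 010101100011000 = 11032
→ shifted left by 2 (mod 2^15) → 010110001100000 = 11360

11360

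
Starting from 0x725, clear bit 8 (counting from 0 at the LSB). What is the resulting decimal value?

1573

x = 11100100101
bit 8 is currently 1; clear it via x & ~(1 << 8) = x & ~256
→ 11000100101 = 1573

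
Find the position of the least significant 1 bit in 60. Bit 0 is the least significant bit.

60 = 111100
Trailing zeros: 2, so the lowest set bit is bit 2 (value 4).

2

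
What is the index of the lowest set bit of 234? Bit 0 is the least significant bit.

1

234 = 11101010
Trailing zeros: 1, so the lowest set bit is bit 1 (value 2).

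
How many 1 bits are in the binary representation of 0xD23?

0xD23 = 110100100011
Count the 1s: 1 + 1 + 1 + 1 + 1 + 1 = 6

6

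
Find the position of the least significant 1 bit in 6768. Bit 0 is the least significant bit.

6768 = 1101001110000
Trailing zeros: 4, so the lowest set bit is bit 4 (value 16).

4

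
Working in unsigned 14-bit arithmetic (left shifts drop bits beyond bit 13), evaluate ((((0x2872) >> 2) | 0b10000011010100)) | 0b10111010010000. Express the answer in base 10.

11996

0x2872 = 10100001110010
→ >> 2 → 00101000011100 = 2588
0b10000011010100 = 10000011010100
→ | → 10101011011100 = 10972
0b10111010010000 = 10111010010000
→ | → 10111011011100 = 11996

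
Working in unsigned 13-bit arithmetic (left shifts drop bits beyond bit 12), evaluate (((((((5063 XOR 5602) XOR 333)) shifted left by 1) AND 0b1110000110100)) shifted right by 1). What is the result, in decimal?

5063 = 1001111000111
5602 = 1010111100010
→ XOR → 0011000100101 = 1573
333 = 0000101001101
→ XOR → 0011101101000 = 1896
→ shifted left by 1 (mod 2^13) → 0111011010000 = 3792
0b1110000110100 = 1110000110100
→ AND → 0110000010000 = 3088
→ shifted right by 1 → 0011000001000 = 1544

1544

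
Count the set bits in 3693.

8

3693 = 111001101101
Count the 1s: 1 + 1 + 1 + 1 + 1 + 1 + 1 + 1 = 8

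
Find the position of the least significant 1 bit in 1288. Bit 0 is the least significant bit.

3

1288 = 10100001000
Trailing zeros: 3, so the lowest set bit is bit 3 (value 8).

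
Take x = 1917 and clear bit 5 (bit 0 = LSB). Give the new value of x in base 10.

x = 00011101111101
bit 5 is currently 1; clear it via x & ~(1 << 5) = x & ~32
→ 00011101011101 = 1885

1885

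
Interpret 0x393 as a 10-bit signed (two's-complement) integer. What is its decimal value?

-109

pattern = 1110010011 (MSB is 1 ⇒ negative)
Invert: 0001101100, add 1 → 0001101101 = 109, so the value is -109.
(Equivalently: 915 - 2^10 = 915 - 1024 = -109.)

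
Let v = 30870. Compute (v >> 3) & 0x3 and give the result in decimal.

2

v = 111100010010110
Shift right by 3: 111100010010
Mask low 2 bits: 10 = 2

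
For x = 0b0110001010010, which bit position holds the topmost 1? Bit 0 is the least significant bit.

0b0110001010010 = 110001010010
The topmost 1 is at position 11 (since 2^11 = 2048 ≤ 3154 < 4096).

11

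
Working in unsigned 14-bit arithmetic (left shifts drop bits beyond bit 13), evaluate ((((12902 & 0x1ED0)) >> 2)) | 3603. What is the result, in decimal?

3731

12902 = 11001001100110
0x1ED0 = 01111011010000
→ & → 01001001000000 = 4672
→ >> 2 → 00010010010000 = 1168
3603 = 00111000010011
→ | → 00111010010011 = 3731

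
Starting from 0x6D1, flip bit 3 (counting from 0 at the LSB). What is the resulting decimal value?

x = 0011011010001
bit 3 is currently 0; toggle it via x ^ (1 << 3) = x ^ 8
→ 0011011011001 = 1753

1753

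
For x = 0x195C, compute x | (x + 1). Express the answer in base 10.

6493

x = 1100101011100 = 6492
x + 1 = 1100101011101
OR    = 1100101011101 = 6493
(x | (x + 1) sets the lowest cleared bit.)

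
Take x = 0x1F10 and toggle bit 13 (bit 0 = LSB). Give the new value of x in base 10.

16144

x = 0001111100010000
bit 13 is currently 0; toggle it via x ^ (1 << 13) = x ^ 8192
→ 0011111100010000 = 16144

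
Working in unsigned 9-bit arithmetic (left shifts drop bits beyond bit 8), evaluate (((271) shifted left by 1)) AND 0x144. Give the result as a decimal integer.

271 = 100001111
→ shifted left by 1 (mod 2^9) → 000011110 = 30
0x144 = 101000100
→ AND → 000000100 = 4

4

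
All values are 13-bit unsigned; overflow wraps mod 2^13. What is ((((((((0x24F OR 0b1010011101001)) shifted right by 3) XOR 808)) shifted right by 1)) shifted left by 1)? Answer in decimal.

500

0x24F = 0001001001111
0b1010011101001 = 1010011101001
→ OR → 1011011101111 = 5871
→ shifted right by 3 → 0001011011101 = 733
808 = 0001100101000
→ XOR → 0000111110101 = 501
→ shifted right by 1 → 0000011111010 = 250
→ shifted left by 1 (mod 2^13) → 0000111110100 = 500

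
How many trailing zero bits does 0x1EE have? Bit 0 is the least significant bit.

1

0x1EE = 111101110
Trailing zeros: 1, so the lowest set bit is bit 1 (value 2).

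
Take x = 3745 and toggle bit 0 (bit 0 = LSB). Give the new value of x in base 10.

x = 111010100001
bit 0 is currently 1; toggle it via x ^ (1 << 0) = x ^ 1
→ 111010100000 = 3744

3744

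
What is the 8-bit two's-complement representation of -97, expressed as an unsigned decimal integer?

97 in 8 bits: 01100001
Invert: 10011110
Add 1:  10011111 = 159
(Check: 2^8 - 97 = 256 - 97 = 159.)

159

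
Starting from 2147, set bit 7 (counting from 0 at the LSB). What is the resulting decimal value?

x = 100001100011
bit 7 is currently 0; set it via x | (1 << 7) = x | 128
→ 100011100011 = 2275

2275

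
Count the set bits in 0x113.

0x113 = 100010011
Count the 1s: 1 + 1 + 1 + 1 = 4

4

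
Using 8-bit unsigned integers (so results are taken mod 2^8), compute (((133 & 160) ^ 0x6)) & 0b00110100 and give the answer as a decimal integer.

4

133 = 10000101
160 = 10100000
→ & → 10000000 = 128
0x6 = 00000110
→ ^ → 10000110 = 134
0b00110100 = 00110100
→ & → 00000100 = 4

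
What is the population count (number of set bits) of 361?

361 = 101101001
Count the 1s: 1 + 1 + 1 + 1 + 1 = 5

5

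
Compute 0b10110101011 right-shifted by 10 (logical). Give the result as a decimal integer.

1

x = 10110101011
shift right by 10 → 00000000001 = 1
(equivalently, floor(1451 / 1024))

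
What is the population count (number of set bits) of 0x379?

0x379 = 1101111001
Count the 1s: 1 + 1 + 1 + 1 + 1 + 1 + 1 = 7

7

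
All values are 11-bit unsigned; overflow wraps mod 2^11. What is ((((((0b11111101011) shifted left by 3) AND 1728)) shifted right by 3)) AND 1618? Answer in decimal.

64

0b11111101011 = 11111101011
→ shifted left by 3 (mod 2^11) → 11101011000 = 1880
1728 = 11011000000
→ AND → 11001000000 = 1600
→ shifted right by 3 → 00011001000 = 200
1618 = 11001010010
→ AND → 00001000000 = 64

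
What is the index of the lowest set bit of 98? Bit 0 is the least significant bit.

1

98 = 1100010
Trailing zeros: 1, so the lowest set bit is bit 1 (value 2).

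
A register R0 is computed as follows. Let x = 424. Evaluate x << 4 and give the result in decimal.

424 = 0000110101000
shift left by 4 → 1101010000000 = 6784
(equivalently, 424 × 2^4 = 424 × 16)

6784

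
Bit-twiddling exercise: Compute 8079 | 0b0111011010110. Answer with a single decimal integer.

8079 = 1111110001111
b = 0111011010110
 OR → 1111111011111 = 8159

8159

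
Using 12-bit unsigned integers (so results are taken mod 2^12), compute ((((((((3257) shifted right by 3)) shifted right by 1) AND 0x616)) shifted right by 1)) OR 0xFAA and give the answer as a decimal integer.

4011

3257 = 110010111001
→ shifted right by 3 → 000110010111 = 407
→ shifted right by 1 → 000011001011 = 203
0x616 = 011000010110
→ AND → 000000000010 = 2
→ shifted right by 1 → 000000000001 = 1
0xFAA = 111110101010
→ OR → 111110101011 = 4011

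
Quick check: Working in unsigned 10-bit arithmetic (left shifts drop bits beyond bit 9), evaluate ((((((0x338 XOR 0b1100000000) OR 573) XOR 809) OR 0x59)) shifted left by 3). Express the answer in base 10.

0x338 = 1100111000
0b1100000000 = 1100000000
→ XOR → 0000111000 = 56
573 = 1000111101
→ OR → 1000111101 = 573
809 = 1100101001
→ XOR → 0100010100 = 276
0x59 = 0001011001
→ OR → 0101011101 = 349
→ shifted left by 3 (mod 2^10) → 1011101000 = 744

744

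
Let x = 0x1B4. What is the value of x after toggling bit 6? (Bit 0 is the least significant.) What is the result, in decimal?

x = 0110110100
bit 6 is currently 0; toggle it via x ^ (1 << 6) = x ^ 64
→ 0111110100 = 500

500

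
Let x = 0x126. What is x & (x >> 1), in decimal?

2

x = 100100110 = 294
x>>1 = 010010011
AND  = 000000010 = 2
(x & (x >> 1) has a 1 wherever x has two consecutive 1 bits.)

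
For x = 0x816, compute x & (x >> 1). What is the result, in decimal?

x = 100000010110 = 2070
x>>1 = 010000001011
AND  = 000000000010 = 2
(x & (x >> 1) has a 1 wherever x has two consecutive 1 bits.)

2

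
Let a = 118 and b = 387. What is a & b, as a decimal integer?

2

118 = 001110110
387 = 110000011
AND → 000000010 = 2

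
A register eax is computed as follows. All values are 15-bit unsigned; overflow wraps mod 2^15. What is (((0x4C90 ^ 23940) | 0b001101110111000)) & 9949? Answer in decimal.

0x4C90 = 100110010010000
23940 = 101110110000100
→ ^ → 001000100010100 = 4372
0b001101110111000 = 001101110111000
→ | → 001101110111100 = 7100
9949 = 010011011011101
→ & → 000001010011100 = 668

668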